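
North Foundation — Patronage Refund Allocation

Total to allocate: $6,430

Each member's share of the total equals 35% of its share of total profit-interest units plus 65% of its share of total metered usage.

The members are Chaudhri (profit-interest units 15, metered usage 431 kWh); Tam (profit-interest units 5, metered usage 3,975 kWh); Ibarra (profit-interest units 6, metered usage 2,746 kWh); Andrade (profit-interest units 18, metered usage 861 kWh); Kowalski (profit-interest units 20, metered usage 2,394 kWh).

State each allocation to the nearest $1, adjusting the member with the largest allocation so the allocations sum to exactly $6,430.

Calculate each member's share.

Chaudhri: $701; Tam: $1,771; Ibarra: $1,314; Andrade: $979; Kowalski: $1,665

Totals — profit-interest units 64, metered usage 10,407.
Combined weights (35% profit-interest units + 65% metered usage): Chaudhri 0.1090; Tam 0.2756; Ibarra 0.2043; Andrade 0.1522; Kowalski 0.2589.
Raw shares: Chaudhri 700.55; Tam 1,772.20; Ibarra 1,313.79; Andrade 978.73; Kowalski 1,664.72.
Rounded to nearest $1: Chaudhri $701; Tam $1,772; Ibarra $1,314; Andrade $979; Kowalski $1,665. Sum = $6,431.
Difference $6,430 − $6,431 = −$1 applied to largest allocation (Tam): Tam becomes $1,771.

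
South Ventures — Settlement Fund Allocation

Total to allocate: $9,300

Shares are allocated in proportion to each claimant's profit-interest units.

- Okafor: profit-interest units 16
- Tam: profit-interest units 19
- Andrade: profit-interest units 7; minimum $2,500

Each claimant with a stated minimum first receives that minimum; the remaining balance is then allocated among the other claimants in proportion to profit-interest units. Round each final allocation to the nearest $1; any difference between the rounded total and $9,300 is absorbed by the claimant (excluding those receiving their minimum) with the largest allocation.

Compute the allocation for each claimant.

Okafor: $3,109 | Tam: $3,691 | Andrade: $2,500

Minimums first: Andrade $2,500. Remaining pool $6,800.
Remaining pool split over remaining profit-interest units 35: Okafor 3,108.57 → $3,109; Tam 3,691.43 → $3,691.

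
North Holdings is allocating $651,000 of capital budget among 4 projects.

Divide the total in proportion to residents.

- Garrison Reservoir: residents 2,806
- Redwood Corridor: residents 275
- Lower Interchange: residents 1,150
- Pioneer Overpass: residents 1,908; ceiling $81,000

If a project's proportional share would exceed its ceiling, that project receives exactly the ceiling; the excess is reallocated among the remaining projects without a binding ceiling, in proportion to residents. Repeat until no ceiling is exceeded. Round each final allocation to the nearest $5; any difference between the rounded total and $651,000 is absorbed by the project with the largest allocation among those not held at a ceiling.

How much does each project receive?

Residents total: 6,139.
Pro-rata shares before constraints: Garrison Reservoir 297,557.58; Redwood Corridor 29,161.92; Lower Interchange 121,949.83; Pioneer Overpass 202,330.67.
Cap binds for Pioneer Overpass ($81,000); balance $570,000 reallocated over remaining residents 4,231.
Remaining shares: Garrison Reservoir 378,024.11 → $378,025; Redwood Corridor 37,047.98 → $37,050; Lower Interchange 154,927.91 → $154,930.
Rounding difference −$5 applied to Garrison Reservoir → $378,020.

Garrison Reservoir: $378,020 | Redwood Corridor: $37,050 | Lower Interchange: $154,930 | Pioneer Overpass: $81,000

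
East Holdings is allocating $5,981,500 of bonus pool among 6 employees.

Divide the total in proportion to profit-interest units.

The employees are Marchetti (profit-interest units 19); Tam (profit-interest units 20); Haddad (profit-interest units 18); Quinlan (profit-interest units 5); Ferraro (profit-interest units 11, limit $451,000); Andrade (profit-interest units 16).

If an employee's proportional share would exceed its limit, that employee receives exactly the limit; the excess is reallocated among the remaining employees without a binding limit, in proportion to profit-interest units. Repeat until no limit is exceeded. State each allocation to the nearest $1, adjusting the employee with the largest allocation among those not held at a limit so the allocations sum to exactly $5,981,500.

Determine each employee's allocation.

Marchetti: $1,347,173; Tam: $1,418,077; Haddad: $1,276,269; Quinlan: $354,519; Ferraro: $451,000; Andrade: $1,134,462

Sum of profit-interest units: 89.
Unconstrained shares: Marchetti 1,276,949.44; Tam 1,344,157.30; Haddad 1,209,741.57; Quinlan 336,039.33; Ferraro 739,286.52; Andrade 1,075,325.84.
Cap binds for Ferraro ($451,000); remaining pool $5,530,500 reallocated over remaining profit-interest units 78.
Redistributed shares: Marchetti 1,347,173.08 → $1,347,173; Tam 1,418,076.92 → $1,418,077; Haddad 1,276,269.23 → $1,276,269; Quinlan 354,519.23 → $354,519; Andrade 1,134,461.54 → $1,134,462.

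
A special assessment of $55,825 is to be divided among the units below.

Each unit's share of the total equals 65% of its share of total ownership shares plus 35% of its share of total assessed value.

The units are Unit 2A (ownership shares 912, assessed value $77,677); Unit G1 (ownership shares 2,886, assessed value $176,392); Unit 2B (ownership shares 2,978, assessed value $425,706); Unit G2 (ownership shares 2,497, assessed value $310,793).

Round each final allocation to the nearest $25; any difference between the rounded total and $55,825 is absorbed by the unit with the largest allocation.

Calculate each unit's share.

Ownership shares total 9,273; assessed value total 990,568.
Composite weights (65% ownership shares + 35% assessed value): Unit 2A 0.0914; Unit G1 0.2646; Unit 2B 0.3592; Unit G2 0.2848.
Unrounded shares: Unit 2A 5,100.92; Unit G1 14,772.53; Unit 2B 20,050.20; Unit G2 15,901.36.
After rounding ($25): Unit 2A $5,100; Unit G1 $14,775; Unit 2B $20,050; Unit G2 $15,900. Sum = $55,825.
Rounded total matches; no reconciliation needed.

Unit 2A: $5,100 | Unit G1: $14,775 | Unit 2B: $20,050 | Unit G2: $15,900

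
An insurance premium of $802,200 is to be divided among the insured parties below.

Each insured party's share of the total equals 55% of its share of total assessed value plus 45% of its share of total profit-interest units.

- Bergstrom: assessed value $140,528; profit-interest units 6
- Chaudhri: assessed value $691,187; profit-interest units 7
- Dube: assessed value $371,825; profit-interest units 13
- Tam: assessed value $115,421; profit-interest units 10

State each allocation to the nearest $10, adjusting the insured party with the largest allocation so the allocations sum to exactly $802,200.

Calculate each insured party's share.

Totals — assessed value 1,318,961, profit-interest units 36.
Composite weights (55% assessed value + 45% profit-interest units): Bergstrom 0.1336; Chaudhri 0.3757; Dube 0.3175; Tam 0.1731.
Raw shares: Bergstrom 107,173.49; Chaudhri 301,403.75; Dube 254,737.91; Tam 138,884.86.
After rounding ($10): Bergstrom $107,170; Chaudhri $301,400; Dube $254,740; Tam $138,880. Sum = $802,190.
Difference $802,200 − $802,190 = +$10 applied to largest allocation (Chaudhri): Chaudhri becomes $301,410.

Bergstrom: $107,170 | Chaudhri: $301,410 | Dube: $254,740 | Tam: $138,880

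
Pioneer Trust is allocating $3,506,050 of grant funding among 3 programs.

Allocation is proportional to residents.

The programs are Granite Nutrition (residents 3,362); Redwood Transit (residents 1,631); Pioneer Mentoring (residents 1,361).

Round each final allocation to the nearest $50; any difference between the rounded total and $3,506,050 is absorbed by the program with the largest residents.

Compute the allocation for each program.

Granite Nutrition: $1,855,100 · Redwood Transit: $899,950 · Pioneer Mentoring: $751,000

Sum of residents: 3,362 + 1,631 + 1,361 = 6,354.
Unrounded shares: Granite Nutrition 1,855,105.46; Redwood Transit 899,963.42; Pioneer Mentoring 750,981.12.
At nearest $50: Granite Nutrition $1,855,100; Redwood Transit $899,950; Pioneer Mentoring $751,000. Sum = $3,506,050.
Rounded total matches; no reconciliation needed.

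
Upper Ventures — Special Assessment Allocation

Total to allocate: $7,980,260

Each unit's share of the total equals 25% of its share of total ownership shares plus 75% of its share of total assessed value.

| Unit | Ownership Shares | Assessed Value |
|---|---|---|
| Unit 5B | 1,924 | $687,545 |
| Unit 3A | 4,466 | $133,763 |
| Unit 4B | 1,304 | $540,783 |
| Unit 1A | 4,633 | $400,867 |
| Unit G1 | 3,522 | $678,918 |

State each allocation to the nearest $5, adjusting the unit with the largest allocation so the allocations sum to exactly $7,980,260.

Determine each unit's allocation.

Ownership shares total 15,849; assessed value total 2,441,876.
Combined weights (25% ownership shares + 75% assessed value): Unit 5B 0.2415; Unit 3A 0.1115; Unit 4B 0.1867; Unit 1A 0.1962; Unit G1 0.2641.
Proportional shares: Unit 5B 1,927,409.23; Unit 3A 890,039.78; Unit 4B 1,489,640.82; Unit 1A 1,565,750.74; Unit G1 2,107,419.43.
At nearest $5: Unit 5B $1,927,410; Unit 3A $890,040; Unit 4B $1,489,640; Unit 1A $1,565,750; Unit G1 $2,107,420. Sum = $7,980,260.
Rounded total matches; no reconciliation needed.

Unit 5B: $1,927,410; Unit 3A: $890,040; Unit 4B: $1,489,640; Unit 1A: $1,565,750; Unit G1: $2,107,420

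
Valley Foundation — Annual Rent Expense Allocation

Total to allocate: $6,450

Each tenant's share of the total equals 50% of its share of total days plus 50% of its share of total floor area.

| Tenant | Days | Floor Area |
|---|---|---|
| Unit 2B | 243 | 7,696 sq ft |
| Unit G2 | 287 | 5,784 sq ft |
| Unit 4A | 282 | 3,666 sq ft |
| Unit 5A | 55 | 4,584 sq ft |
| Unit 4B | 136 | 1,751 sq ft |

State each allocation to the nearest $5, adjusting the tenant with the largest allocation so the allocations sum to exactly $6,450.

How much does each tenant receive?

Days total 1,003; floor area total 23,481.
Composite weights (50% days + 50% floor area): Unit 2B 0.2850; Unit G2 0.2662; Unit 4A 0.2186; Unit 5A 0.1250; Unit 4B 0.1051.
Pro-rata amounts: Unit 2B 1,838.34; Unit G2 1,717.21; Unit 4A 1,410.24; Unit 5A 806.43; Unit 4B 677.78.
At nearest $5: Unit 2B $1,840; Unit G2 $1,715; Unit 4A $1,410; Unit 5A $805; Unit 4B $680. Sum = $6,450.
No rounding difference to absorb.

Unit 2B: $1,840; Unit G2: $1,715; Unit 4A: $1,410; Unit 5A: $805; Unit 4B: $680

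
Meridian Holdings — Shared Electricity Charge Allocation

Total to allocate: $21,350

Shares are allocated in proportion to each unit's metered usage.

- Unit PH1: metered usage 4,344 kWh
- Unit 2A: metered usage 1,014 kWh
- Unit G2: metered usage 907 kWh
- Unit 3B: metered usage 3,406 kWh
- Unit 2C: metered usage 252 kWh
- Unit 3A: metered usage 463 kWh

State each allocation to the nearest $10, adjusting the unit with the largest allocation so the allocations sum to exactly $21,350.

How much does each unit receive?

Unit PH1: $8,940 | Unit 2A: $2,080 | Unit G2: $1,860 | Unit 3B: $7,000 | Unit 2C: $520 | Unit 3A: $950

Total metered usage = 10,386.
Raw shares: Unit PH1 4,344/10,386 × $21,350 = 8,929.75; Unit 2A 1,014/10,386 × $21,350 = 2,084.43; Unit G2 907/10,386 × $21,350 = 1,864.48; Unit 3B 3,406/10,386 × $21,350 = 7,001.55; Unit 2C 252/10,386 × $21,350 = 518.02; Unit 3A 463/10,386 × $21,350 = 951.77.
After rounding ($10): Unit PH1 $8,930; Unit 2A $2,080; Unit G2 $1,860; Unit 3B $7,000; Unit 2C $520; Unit 3A $950. Sum = $21,340.
Difference $21,350 − $21,340 = +$10 applied to largest allocation (Unit PH1): Unit PH1 becomes $8,940.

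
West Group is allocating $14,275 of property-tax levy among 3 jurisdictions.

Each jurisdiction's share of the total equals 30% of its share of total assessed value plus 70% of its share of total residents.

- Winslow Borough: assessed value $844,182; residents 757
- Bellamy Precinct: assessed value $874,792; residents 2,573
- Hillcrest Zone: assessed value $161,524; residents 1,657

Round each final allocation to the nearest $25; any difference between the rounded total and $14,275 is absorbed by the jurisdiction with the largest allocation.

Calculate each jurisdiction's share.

Assessed value total 1,880,498; residents total 4,987.
Blended shares (30% assessed value + 70% residents): Winslow Borough 0.2409; Bellamy Precinct 0.5007; Hillcrest Zone 0.2584.
Pro-rata amounts: Winslow Borough 3,439.28; Bellamy Precinct 7,147.73; Hillcrest Zone 3,687.99.
At nearest $25: Winslow Borough $3,450; Bellamy Precinct $7,150; Hillcrest Zone $3,700. Sum = $14,300.
Difference $14,275 − $14,300 = −$25 applied to largest allocation (Bellamy Precinct): Bellamy Precinct becomes $7,125.

Winslow Borough: $3,450 · Bellamy Precinct: $7,125 · Hillcrest Zone: $3,700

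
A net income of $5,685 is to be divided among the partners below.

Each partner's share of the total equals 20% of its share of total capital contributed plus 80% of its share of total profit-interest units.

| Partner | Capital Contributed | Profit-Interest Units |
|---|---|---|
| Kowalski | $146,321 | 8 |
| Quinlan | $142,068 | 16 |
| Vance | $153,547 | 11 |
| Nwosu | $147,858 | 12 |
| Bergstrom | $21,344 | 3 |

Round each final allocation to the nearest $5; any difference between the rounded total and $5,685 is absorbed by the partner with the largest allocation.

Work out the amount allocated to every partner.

Totals — capital contributed 611,138, profit-interest units 50.
Blended shares (20% capital contributed + 80% profit-interest units): Kowalski 0.1759; Quinlan 0.3025; Vance 0.2262; Nwosu 0.2404; Bergstrom 0.0550.
Proportional shares: Kowalski 999.90; Quinlan 1,719.67; Vance 1,286.23; Nwosu 1,366.60; Bergstrom 312.59.
At nearest $5: Kowalski $1,000; Quinlan $1,720; Vance $1,285; Nwosu $1,365; Bergstrom $315. Sum = $5,685.
Sum already equals the total — no adjustment.

Kowalski: $1,000 · Quinlan: $1,720 · Vance: $1,285 · Nwosu: $1,365 · Bergstrom: $315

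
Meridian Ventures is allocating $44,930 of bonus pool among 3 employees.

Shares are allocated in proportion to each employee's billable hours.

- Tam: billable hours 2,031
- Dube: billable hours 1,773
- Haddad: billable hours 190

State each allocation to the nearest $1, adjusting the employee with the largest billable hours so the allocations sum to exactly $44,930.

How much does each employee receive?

Tam: $22,848 · Dube: $19,945 · Haddad: $2,137

Combined billable hours = 3,994.
Unrounded shares: Tam 2,031/3,994 × $44,930 = 22,847.48; Dube 1,773/3,994 × $44,930 = 19,945.14; Haddad 190/3,994 × $44,930 = 2,137.38.
At nearest $1: Tam $22,847; Dube $19,945; Haddad $2,137. Sum = $44,929.
Difference $44,930 − $44,929 = +$1 applied to largest billable hours (Tam): Tam becomes $22,848.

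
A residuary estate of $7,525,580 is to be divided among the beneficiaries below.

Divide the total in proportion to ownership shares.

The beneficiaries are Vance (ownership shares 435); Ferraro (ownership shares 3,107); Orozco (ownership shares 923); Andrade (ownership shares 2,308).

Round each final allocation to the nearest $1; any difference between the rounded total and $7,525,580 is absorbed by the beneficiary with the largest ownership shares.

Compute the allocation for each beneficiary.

Vance: $483,335 | Ferraro: $3,452,233 | Orozco: $1,025,559 | Andrade: $2,564,453

Total ownership shares = 435 + 3,107 + 923 + 2,308 = 6,773.
Proportional shares: Vance 483,334.90; Ferraro 3,452,233.44; Orozco 1,025,558.89; Andrade 2,564,452.77.
After rounding ($1): Vance $483,335; Ferraro $3,452,233; Orozco $1,025,559; Andrade $2,564,453. Sum = $7,525,580.
No rounding difference to absorb.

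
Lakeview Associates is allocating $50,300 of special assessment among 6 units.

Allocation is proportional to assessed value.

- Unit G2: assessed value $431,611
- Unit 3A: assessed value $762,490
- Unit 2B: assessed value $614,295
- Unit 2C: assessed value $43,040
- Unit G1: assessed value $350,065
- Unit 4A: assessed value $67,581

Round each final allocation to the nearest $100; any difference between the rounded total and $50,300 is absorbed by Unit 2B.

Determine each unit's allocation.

Unit G2: $9,600 · Unit 3A: $16,900 · Unit 2B: $13,500 · Unit 2C: $1,000 · Unit G1: $7,800 · Unit 4A: $1,500

Assessed value total: 2,269,082.
Proportional shares: Unit G2 431,611/2,269,082 × $50,300 = 9,567.76; Unit 3A 762,490/2,269,082 × $50,300 = 16,902.54; Unit 2B 614,295/2,269,082 × $50,300 = 13,617.42; Unit 2C 43,040/2,269,082 × $50,300 = 954.09; Unit G1 350,065/2,269,082 × $50,300 = 7,760.09; Unit 4A 67,581/2,269,082 × $50,300 = 1,498.11.
Rounded to nearest $100: Unit G2 $9,600; Unit 3A $16,900; Unit 2B $13,600; Unit 2C $1,000; Unit G1 $7,800; Unit 4A $1,500. Sum = $50,400.
Difference $50,300 − $50,400 = −$100 applied to Unit 2B: Unit 2B becomes $13,500.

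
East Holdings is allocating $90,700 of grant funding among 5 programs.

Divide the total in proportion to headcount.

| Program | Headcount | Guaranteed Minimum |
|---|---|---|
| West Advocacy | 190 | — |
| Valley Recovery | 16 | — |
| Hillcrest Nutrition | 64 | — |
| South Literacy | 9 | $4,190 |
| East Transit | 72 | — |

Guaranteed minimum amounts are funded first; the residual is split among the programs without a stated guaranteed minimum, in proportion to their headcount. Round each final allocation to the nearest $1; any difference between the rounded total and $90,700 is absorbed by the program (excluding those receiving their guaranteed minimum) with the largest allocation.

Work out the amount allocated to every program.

Minimums first: South Literacy $4,190. Remaining pool $86,510.
Remaining pool split over remaining headcount 342: West Advocacy 48,061.11 → $48,061; Valley Recovery 4,047.25 → $4,047; Hillcrest Nutrition 16,189.01 → $16,189; East Transit 18,212.63 → $18,213.

West Advocacy: $48,061; Valley Recovery: $4,047; Hillcrest Nutrition: $16,189; South Literacy: $4,190; East Transit: $18,213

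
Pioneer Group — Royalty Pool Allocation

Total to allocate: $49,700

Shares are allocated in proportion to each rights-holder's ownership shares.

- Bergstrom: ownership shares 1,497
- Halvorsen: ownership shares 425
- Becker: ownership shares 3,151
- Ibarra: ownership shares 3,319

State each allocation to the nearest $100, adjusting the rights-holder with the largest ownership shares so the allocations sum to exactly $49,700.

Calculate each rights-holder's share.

Bergstrom: $8,900 | Halvorsen: $2,500 | Becker: $18,700 | Ibarra: $19,600

Total ownership shares = 8,392.
Unrounded shares: Bergstrom 1,497/8,392 × $49,700 = 8,865.69; Halvorsen 425/8,392 × $49,700 = 2,516.98; Becker 3,151/8,392 × $49,700 = 18,661.19; Ibarra 3,319/8,392 × $49,700 = 19,656.14.
Rounded to nearest $100: Bergstrom $8,900; Halvorsen $2,500; Becker $18,700; Ibarra $19,700. Sum = $49,800.
Difference $49,700 − $49,800 = −$100 applied to largest ownership shares (Ibarra): Ibarra becomes $19,600.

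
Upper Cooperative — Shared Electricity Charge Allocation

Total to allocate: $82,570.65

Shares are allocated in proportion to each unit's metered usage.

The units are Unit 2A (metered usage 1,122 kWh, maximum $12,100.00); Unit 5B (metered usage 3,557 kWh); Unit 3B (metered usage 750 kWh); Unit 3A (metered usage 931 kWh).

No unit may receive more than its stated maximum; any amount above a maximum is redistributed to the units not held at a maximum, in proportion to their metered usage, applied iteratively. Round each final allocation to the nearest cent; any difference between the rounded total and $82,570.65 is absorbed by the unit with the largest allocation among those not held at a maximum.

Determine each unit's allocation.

Unit 2A: $12,100.00; Unit 5B: $47,854.93; Unit 3B: $10,090.30; Unit 3A: $12,525.42

Metered usage total: 6,360.
Pro-rata shares before constraints: Unit 2A 14,566.7090; Unit 5B 46,179.8431; Unit 3B 9,737.10495; Unit 3A 12,086.9929.
Cap binds for Unit 2A ($12,100.00); balance $70,470.65 reallocated over remaining metered usage 5,238.
Remaining shares: Unit 5B 47,854.9259 → $47,854.93; Unit 3B 10,090.2993 → $10,090.30; Unit 3A 12,525.4248 → $12,525.42.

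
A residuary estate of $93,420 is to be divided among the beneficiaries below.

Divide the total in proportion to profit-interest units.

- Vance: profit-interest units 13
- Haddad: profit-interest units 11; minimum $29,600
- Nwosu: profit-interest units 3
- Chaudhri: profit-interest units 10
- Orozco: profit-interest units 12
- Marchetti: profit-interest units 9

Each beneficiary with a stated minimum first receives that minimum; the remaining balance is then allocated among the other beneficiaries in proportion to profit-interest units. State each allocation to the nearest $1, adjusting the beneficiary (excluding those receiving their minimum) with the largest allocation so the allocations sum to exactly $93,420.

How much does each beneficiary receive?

Fund the minimums — Haddad $29,600. Residual $63,820.
Residual split over remaining profit-interest units 47: Vance 17,652.34 → $17,652; Nwosu 4,073.62 → $4,074; Chaudhri 13,578.72 → $13,579; Orozco 16,294.47 → $16,294; Marchetti 12,220.85 → $12,221.

Vance: $17,652 · Haddad: $29,600 · Nwosu: $4,074 · Chaudhri: $13,579 · Orozco: $16,294 · Marchetti: $12,221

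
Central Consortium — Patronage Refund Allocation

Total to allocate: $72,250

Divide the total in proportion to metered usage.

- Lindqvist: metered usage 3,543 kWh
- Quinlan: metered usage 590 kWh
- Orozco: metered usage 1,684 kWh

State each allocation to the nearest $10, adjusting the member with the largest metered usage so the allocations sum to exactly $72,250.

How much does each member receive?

Lindqvist: $44,000 | Quinlan: $7,330 | Orozco: $20,920

Metered usage total: 3,543 + 590 + 1,684 = 5,817.
Unrounded shares: Lindqvist 44,005.80; Quinlan 7,328.09; Orozco 20,916.11.
At nearest $10: Lindqvist $44,010; Quinlan $7,330; Orozco $20,920. Sum = $72,260.
Difference $72,250 − $72,260 = −$10 applied to largest metered usage (Lindqvist): Lindqvist becomes $44,000.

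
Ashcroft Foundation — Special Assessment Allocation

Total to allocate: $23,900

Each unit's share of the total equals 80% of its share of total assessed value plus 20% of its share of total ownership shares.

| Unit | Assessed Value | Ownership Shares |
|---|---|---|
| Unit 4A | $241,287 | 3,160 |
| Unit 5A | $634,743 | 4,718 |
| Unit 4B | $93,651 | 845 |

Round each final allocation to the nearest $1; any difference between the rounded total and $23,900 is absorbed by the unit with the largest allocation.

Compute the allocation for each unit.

Totals — assessed value 969,681, ownership shares 8,723.
Blended shares (80% assessed value + 20% ownership shares): Unit 4A 0.2715; Unit 5A 0.6318; Unit 4B 0.0966.
Unrounded shares: Unit 4A 6,489.26; Unit 5A 15,101.10; Unit 4B 2,309.63.
After rounding ($1): Unit 4A $6,489; Unit 5A $15,101; Unit 4B $2,310. Sum = $23,900.
Sum already equals the total — no adjustment.

Unit 4A: $6,489; Unit 5A: $15,101; Unit 4B: $2,310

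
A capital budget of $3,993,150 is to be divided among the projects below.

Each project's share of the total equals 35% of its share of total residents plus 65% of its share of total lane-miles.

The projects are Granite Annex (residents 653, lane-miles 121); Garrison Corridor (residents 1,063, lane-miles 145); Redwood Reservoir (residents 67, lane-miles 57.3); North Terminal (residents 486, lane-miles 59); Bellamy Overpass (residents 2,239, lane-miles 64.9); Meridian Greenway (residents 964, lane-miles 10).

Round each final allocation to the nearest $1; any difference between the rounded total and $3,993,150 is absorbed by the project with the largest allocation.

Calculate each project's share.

Totals — residents 5,472, lane-miles 457.2.
Composite weights (35% residents + 65% lane-miles): Granite Annex 0.2138; Garrison Corridor 0.2741; Redwood Reservoir 0.0857; North Terminal 0.1150; Bellamy Overpass 0.2355; Meridian Greenway 0.0759.
Pro-rata amounts: Granite Annex 853,705.72; Garrison Corridor 1,094,672.96; Redwood Reservoir 342,407.45; North Terminal 459,075.15; Bellamy Overpass 940,303.15; Meridian Greenway 302,985.57.
Rounded to nearest $1: Granite Annex $853,706; Garrison Corridor $1,094,673; Redwood Reservoir $342,407; North Terminal $459,075; Bellamy Overpass $940,303; Meridian Greenway $302,986. Sum = $3,993,150.
No rounding difference to absorb.

Granite Annex: $853,706 · Garrison Corridor: $1,094,673 · Redwood Reservoir: $342,407 · North Terminal: $459,075 · Bellamy Overpass: $940,303 · Meridian Greenway: $302,986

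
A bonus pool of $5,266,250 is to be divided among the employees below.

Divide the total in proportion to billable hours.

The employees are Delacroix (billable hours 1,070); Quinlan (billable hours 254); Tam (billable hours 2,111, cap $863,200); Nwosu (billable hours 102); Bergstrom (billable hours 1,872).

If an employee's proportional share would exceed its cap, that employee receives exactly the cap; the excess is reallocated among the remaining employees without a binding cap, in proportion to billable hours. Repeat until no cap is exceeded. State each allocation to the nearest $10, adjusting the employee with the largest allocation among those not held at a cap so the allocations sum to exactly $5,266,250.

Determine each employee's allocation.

Sum of billable hours: 5,409.
Proportional shares (ignoring caps): Delacroix 1,041,761.42; Quinlan 247,296.64; Tam 2,055,288.18; Nwosu 99,308.10; Bergstrom 1,822,595.67.
Cap binds for Tam ($863,200); balance $4,403,050 reallocated over remaining billable hours 3,298.
Redistributed shares: Delacroix 1,428,521.38 → $1,428,520; Quinlan 339,106.94 → $339,110; Nwosu 136,176.80 → $136,180; Bergstrom 2,499,244.88 → $2,499,240.

Delacroix: $1,428,520 · Quinlan: $339,110 · Tam: $863,200 · Nwosu: $136,180 · Bergstrom: $2,499,240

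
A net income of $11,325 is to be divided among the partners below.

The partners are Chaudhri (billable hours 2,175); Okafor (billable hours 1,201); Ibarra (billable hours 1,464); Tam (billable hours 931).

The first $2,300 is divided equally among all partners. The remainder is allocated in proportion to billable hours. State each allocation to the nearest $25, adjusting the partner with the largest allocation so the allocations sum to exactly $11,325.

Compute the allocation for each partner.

Chaudhri: $3,975 | Okafor: $2,450 | Ibarra: $2,875 | Tam: $2,025

$2,300 shared equally gives $575 per partner.
Remainder $9,025 by billable hours (total 5,771): Chaudhri 3,401.38 → $3,400; Okafor 1,878.19 → $1,875; Ibarra 2,289.48 → $2,300; Tam 1,455.95 → $1,450.
Totals: Chaudhri $575 + $3,400 = $3,975; Okafor $575 + $1,875 = $2,450; Ibarra $575 + $2,300 = $2,875; Tam $575 + $1,450 = $2,025.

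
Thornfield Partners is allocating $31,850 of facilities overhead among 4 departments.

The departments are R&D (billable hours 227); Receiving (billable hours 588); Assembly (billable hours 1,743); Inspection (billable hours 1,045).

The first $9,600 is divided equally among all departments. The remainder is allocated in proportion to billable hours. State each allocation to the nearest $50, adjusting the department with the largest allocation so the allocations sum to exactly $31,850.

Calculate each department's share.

Equal tier: $9,600 ÷ 4 = $2,400 apiece.
Remainder $22,250 by billable hours (total 3,603): R&D 1,401.82 → $1,400; Receiving 3,631.14 → $3,650; Assembly 10,763.74 → $10,750; Inspection 6,453.30 → $6,450.
Totals: R&D $2,400 + $1,400 = $3,800; Receiving $2,400 + $3,650 = $6,050; Assembly $2,400 + $10,750 = $13,150; Inspection $2,400 + $6,450 = $8,850.

R&D: $3,800 | Receiving: $6,050 | Assembly: $13,150 | Inspection: $8,850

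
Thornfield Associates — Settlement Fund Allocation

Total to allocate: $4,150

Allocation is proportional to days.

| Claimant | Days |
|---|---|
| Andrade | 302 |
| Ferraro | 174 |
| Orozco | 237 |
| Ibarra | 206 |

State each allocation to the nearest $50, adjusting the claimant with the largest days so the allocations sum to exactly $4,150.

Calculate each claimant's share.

Combined days = 302 + 174 + 237 + 206 = 919.
Unrounded shares: Andrade 1,363.76; Ferraro 785.75; Orozco 1,070.24; Ibarra 930.25.
At nearest $50: Andrade $1,350; Ferraro $800; Orozco $1,050; Ibarra $950. Sum = $4,150.
Rounded total matches; no reconciliation needed.

Andrade: $1,350; Ferraro: $800; Orozco: $1,050; Ibarra: $950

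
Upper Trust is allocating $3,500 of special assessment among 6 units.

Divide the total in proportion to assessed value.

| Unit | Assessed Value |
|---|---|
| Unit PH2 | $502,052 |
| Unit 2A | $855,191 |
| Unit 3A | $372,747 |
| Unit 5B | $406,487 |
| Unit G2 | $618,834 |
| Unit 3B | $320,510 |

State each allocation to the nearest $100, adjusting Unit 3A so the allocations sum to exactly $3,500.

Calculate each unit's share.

Sum of assessed value: 3,075,821.
Proportional shares: Unit PH2 502,052/3,075,821 × $3,500 = 571.29; Unit 2A 855,191/3,075,821 × $3,500 = 973.13; Unit 3A 372,747/3,075,821 × $3,500 = 424.15; Unit 5B 406,487/3,075,821 × $3,500 = 462.54; Unit G2 618,834/3,075,821 × $3,500 = 704.18; Unit 3B 320,510/3,075,821 × $3,500 = 364.71.
Rounded to nearest $100: Unit PH2 $600; Unit 2A $1,000; Unit 3A $400; Unit 5B $500; Unit G2 $700; Unit 3B $400. Sum = $3,600.
Difference $3,500 − $3,600 = −$100 applied to Unit 3A: Unit 3A becomes $300.

Unit PH2: $600 | Unit 2A: $1,000 | Unit 3A: $300 | Unit 5B: $500 | Unit G2: $700 | Unit 3B: $400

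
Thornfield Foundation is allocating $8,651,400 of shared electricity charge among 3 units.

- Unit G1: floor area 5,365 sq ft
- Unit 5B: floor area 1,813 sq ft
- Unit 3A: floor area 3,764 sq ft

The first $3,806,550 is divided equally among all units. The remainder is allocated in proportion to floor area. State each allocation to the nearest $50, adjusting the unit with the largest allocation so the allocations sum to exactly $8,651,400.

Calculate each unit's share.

Equal tier: $3,806,550 ÷ 3 = $1,268,850 apiece.
Remainder $4,844,850 by floor area (total 10,942): Unit G1 2,375,490.79 → $2,375,500; Unit 5B 802,752.06 → $802,750; Unit 3A 1,666,607.15 → $1,666,600.
Totals: Unit G1 $1,268,850 + $2,375,500 = $3,644,350; Unit 5B $1,268,850 + $802,750 = $2,071,600; Unit 3A $1,268,850 + $1,666,600 = $2,935,450.

Unit G1: $3,644,350 | Unit 5B: $2,071,600 | Unit 3A: $2,935,450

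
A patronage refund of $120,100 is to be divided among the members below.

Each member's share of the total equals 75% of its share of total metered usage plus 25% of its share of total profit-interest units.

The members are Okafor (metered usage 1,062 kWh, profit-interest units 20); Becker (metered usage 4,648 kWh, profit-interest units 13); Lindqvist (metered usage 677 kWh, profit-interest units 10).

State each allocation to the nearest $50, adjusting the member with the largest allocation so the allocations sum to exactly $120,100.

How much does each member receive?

Totals — metered usage 6,387, profit-interest units 43.
Composite weights (75% metered usage + 25% profit-interest units): Okafor 0.2410; Becker 0.6214; Lindqvist 0.1376.
Raw shares: Okafor 28,942.36; Becker 74,627.44; Lindqvist 16,530.20.
At nearest $50: Okafor $28,950; Becker $74,650; Lindqvist $16,550. Sum = $120,150.
Difference $120,100 − $120,150 = −$50 applied to largest allocation (Becker): Becker becomes $74,600.

Okafor: $28,950 | Becker: $74,600 | Lindqvist: $16,550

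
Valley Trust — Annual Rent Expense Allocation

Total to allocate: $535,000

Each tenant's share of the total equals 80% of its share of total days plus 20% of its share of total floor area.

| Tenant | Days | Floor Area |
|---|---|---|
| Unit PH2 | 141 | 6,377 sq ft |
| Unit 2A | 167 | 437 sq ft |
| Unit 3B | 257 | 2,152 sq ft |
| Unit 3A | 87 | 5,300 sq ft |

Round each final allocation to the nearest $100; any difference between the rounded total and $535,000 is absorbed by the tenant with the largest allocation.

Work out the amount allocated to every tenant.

Unit PH2: $140,400; Unit 2A: $112,900; Unit 3B: $184,800; Unit 3A: $96,900

Totals — days 652, floor area 14,266.
Combined weights (80% days + 20% floor area): Unit PH2 0.2624; Unit 2A 0.2110; Unit 3B 0.3455; Unit 3A 0.1811.
Raw shares: Unit PH2 140,388.02; Unit 2A 112,903.42; Unit 3B 184,846.28; Unit 3A 96,862.29.
At nearest $100: Unit PH2 $140,400; Unit 2A $112,900; Unit 3B $184,800; Unit 3A $96,900. Sum = $535,000.
No rounding difference to absorb.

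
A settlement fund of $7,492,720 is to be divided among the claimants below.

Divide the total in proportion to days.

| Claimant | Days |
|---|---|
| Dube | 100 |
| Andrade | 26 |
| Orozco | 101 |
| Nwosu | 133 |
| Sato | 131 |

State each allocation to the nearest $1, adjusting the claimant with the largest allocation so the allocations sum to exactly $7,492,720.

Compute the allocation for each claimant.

Combined days = 491.
Proportional shares: Dube 100/491 × $7,492,720 = 1,526,012.22; Andrade 26/491 × $7,492,720 = 396,763.18; Orozco 101/491 × $7,492,720 = 1,541,272.34; Nwosu 133/491 × $7,492,720 = 2,029,596.25; Sato 131/491 × $7,492,720 = 1,999,076.01.
After rounding ($1): Dube $1,526,012; Andrade $396,763; Orozco $1,541,272; Nwosu $2,029,596; Sato $1,999,076. Sum = $7,492,719.
Difference $7,492,720 − $7,492,719 = +$1 applied to largest allocation (Nwosu): Nwosu becomes $2,029,597.

Dube: $1,526,012 | Andrade: $396,763 | Orozco: $1,541,272 | Nwosu: $2,029,597 | Sato: $1,999,076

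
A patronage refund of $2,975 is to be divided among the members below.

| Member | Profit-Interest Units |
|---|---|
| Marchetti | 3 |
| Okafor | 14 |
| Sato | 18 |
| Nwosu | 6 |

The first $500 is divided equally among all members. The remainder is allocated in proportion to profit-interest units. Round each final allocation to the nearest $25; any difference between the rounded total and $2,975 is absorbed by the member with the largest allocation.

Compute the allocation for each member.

Marchetti: $300 · Okafor: $975 · Sato: $1,225 · Nwosu: $475

First tranche $500 split equally: $125 each.
Remainder $2,475 by profit-interest units (total 41): Marchetti 181.10 → $175; Okafor 845.12 → $850; Sato 1,086.59 → $1,075; Nwosu 362.20 → $350.
Rounding difference +$25 on remainder applied to Sato.
Totals: Marchetti $125 + $175 = $300; Okafor $125 + $850 = $975; Sato $125 + $1,100 = $1,225; Nwosu $125 + $350 = $475.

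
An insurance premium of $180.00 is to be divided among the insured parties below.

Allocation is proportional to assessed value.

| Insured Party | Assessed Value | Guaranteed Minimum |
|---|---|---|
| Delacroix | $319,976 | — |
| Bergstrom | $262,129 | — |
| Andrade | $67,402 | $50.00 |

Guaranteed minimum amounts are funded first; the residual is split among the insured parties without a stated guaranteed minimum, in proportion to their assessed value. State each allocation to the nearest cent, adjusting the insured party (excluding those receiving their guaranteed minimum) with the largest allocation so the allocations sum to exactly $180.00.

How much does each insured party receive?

Minimums first: Andrade $50.00. Remaining pool $130.00.
Remaining pool split over remaining assessed value 582,105: Delacroix 71.4594 → $71.46; Bergstrom 58.5406 → $58.54.

Delacroix: $71.46; Bergstrom: $58.54; Andrade: $50.00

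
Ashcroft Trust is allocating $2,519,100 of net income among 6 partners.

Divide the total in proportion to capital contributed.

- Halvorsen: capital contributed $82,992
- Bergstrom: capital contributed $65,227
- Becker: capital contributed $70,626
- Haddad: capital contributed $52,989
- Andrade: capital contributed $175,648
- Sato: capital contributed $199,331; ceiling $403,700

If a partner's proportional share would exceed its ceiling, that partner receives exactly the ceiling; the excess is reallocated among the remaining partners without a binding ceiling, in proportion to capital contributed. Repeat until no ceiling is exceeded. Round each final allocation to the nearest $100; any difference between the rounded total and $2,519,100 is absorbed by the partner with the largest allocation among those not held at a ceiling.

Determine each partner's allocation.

Halvorsen: $392,300; Bergstrom: $308,400; Becker: $333,900; Haddad: $250,500; Andrade: $830,300; Sato: $403,700

Sum of capital contributed: 646,813.
Unconstrained shares: Halvorsen 323,223.48; Bergstrom 254,035.30; Becker 275,062.43; Haddad 206,372.77; Andrade 684,084.70; Sato 776,321.32.
Held at cap: Sato ($403,700); remaining pool $2,115,400 reallocated over remaining capital contributed 447,482.
Redistributed shares: Halvorsen 392,331.48 → $392,300; Bergstrom 308,350.27 → $308,400; Becker 333,873.18 → $333,900; Haddad 250,497.07 → $250,500; Andrade 830,347.99 → $830,300.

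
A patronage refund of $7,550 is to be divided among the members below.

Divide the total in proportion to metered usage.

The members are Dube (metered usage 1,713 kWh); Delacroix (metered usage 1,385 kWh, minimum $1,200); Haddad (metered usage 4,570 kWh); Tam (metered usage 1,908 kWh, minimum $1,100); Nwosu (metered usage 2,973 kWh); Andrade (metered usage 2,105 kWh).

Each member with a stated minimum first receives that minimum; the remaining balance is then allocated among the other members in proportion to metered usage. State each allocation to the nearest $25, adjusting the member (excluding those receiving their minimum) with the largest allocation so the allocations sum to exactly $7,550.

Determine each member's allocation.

Fund the minimums — Delacroix $1,200; Tam $1,100. Balance $5,250.
Balance split over remaining metered usage 11,361: Dube 791.59 → $800; Haddad 2,111.83 → $2,100; Nwosu 1,373.84 → $1,375; Andrade 972.74 → $975.

Dube: $800 · Delacroix: $1,200 · Haddad: $2,100 · Tam: $1,100 · Nwosu: $1,375 · Andrade: $975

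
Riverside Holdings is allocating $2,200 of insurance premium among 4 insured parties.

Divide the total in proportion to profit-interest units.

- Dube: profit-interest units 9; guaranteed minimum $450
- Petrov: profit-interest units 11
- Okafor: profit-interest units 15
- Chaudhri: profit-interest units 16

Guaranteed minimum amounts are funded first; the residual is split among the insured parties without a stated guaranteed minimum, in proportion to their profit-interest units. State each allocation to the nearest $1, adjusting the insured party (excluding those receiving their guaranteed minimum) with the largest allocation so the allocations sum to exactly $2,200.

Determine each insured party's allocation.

Fund the minimums — Dube $450. Remaining pool $1,750.
Remaining pool split over remaining profit-interest units 42: Petrov 458.33 → $458; Okafor 625.00 → $625; Chaudhri 666.67 → $667.

Dube: $450 | Petrov: $458 | Okafor: $625 | Chaudhri: $667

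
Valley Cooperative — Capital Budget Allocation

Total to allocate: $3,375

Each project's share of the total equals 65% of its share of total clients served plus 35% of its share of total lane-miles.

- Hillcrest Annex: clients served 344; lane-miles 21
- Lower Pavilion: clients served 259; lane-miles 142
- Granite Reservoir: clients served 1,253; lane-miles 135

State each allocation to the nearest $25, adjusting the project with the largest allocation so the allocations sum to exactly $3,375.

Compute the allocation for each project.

Totals — clients served 1,856, lane-miles 298.
Composite weights (65% clients served + 35% lane-miles): Hillcrest Annex 0.1451; Lower Pavilion 0.2575; Granite Reservoir 0.5974.
Raw shares: Hillcrest Annex 489.84; Lower Pavilion 869.01; Granite Reservoir 2,016.15.
After rounding ($25): Hillcrest Annex $500; Lower Pavilion $875; Granite Reservoir $2,025. Sum = $3,400.
Difference $3,375 − $3,400 = −$25 applied to largest allocation (Granite Reservoir): Granite Reservoir becomes $2,000.

Hillcrest Annex: $500 · Lower Pavilion: $875 · Granite Reservoir: $2,000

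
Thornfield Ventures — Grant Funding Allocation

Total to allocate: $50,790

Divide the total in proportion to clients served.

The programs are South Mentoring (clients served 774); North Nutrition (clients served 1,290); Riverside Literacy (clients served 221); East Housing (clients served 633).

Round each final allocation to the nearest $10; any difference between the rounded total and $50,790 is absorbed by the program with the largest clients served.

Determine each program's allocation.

South Mentoring: $13,470 · North Nutrition: $22,450 · Riverside Literacy: $3,850 · East Housing: $11,020

Sum of clients served: 774 + 1,290 + 221 + 633 = 2,918.
Proportional shares: South Mentoring 13,472.06; North Nutrition 22,453.43; Riverside Literacy 3,846.67; East Housing 11,017.84.
At nearest $10: South Mentoring $13,470; North Nutrition $22,450; Riverside Literacy $3,850; East Housing $11,020. Sum = $50,790.
Rounded total matches; no reconciliation needed.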